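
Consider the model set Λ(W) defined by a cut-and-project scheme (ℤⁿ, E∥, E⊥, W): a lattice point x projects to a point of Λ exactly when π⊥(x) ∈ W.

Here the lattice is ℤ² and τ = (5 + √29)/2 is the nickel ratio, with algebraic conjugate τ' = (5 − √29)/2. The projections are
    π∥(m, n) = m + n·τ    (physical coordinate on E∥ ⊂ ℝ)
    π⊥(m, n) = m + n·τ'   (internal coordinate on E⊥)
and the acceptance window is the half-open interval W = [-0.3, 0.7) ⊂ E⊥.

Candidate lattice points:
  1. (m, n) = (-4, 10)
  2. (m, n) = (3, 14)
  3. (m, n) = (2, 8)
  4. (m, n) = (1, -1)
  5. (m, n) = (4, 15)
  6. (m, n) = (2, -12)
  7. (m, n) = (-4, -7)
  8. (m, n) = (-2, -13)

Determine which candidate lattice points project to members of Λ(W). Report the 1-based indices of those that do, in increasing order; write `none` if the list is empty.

τ' = (5−√29)/2 ≈ -0.1926.
candidate 1: (m,n)=(-4,10) → π∥ = -4+10·τ ≈ 47.9258, π⊥ = -4+10·τ' ≈ -5.9258 ∉ [-0.3, 0.7) ⇒ out
candidate 2: (m,n)=(3,14) → π∥ = 3+14·τ ≈ 75.6962, π⊥ = 3+14·τ' ≈ 0.3038 ∈ [-0.3, 0.7) ⇒ IN Λ
candidate 3: (m,n)=(2,8) → π∥ = 2+8·τ ≈ 43.5407, π⊥ = 2+8·τ' ≈ 0.4593 ∈ [-0.3, 0.7) ⇒ IN Λ
candidate 4: (m,n)=(1,-1) → π∥ = 1-1·τ ≈ -4.1926, π⊥ = 1-1·τ' ≈ 1.1926 ∉ [-0.3, 0.7) ⇒ out
candidate 5: (m,n)=(4,15) → π∥ = 4+15·τ ≈ 81.8887, π⊥ = 4+15·τ' ≈ 1.1113 ∉ [-0.3, 0.7) ⇒ out
candidate 6: (m,n)=(2,-12) → π∥ = 2-12·τ ≈ -60.3110, π⊥ = 2-12·τ' ≈ 4.3110 ∉ [-0.3, 0.7) ⇒ out
candidate 7: (m,n)=(-4,-7) → π∥ = -4-7·τ ≈ -40.3481, π⊥ = -4-7·τ' ≈ -2.6519 ∉ [-0.3, 0.7) ⇒ out
candidate 8: (m,n)=(-2,-13) → π∥ = -2-13·τ ≈ -69.5036, π⊥ = -2-13·τ' ≈ 0.5036 ∈ [-0.3, 0.7) ⇒ IN Λ

2, 3, 8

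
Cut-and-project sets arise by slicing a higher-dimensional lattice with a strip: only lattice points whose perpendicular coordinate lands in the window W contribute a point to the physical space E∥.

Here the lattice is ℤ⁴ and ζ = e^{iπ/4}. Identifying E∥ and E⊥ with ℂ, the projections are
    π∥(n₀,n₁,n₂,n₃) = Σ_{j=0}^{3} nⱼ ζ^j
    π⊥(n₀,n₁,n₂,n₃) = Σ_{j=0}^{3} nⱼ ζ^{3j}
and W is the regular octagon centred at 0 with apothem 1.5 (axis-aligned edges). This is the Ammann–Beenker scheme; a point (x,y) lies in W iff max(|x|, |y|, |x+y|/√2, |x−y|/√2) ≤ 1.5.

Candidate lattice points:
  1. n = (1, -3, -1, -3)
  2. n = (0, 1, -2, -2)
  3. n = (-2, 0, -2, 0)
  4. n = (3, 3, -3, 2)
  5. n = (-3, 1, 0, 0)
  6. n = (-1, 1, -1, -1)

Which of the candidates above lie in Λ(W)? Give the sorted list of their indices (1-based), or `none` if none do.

Internal map: ζ^{3j} for j=0..3 gives (1,0), (−√2/2,√2/2), (0,−1), (√2/2,√2/2).
#1 (1, -3, -1, -3): internal (1.0000, -3.2426); octagon support 3.2426 vs apothem 1.5 → ∉ W
#2 (0, 1, -2, -2): internal (-2.1213, 1.2929); octagon support 2.4142 vs apothem 1.5 → ∉ W
#3 (-2, 0, -2, 0): internal (-2.0000, 2.0000); octagon support 2.8284 vs apothem 1.5 → ∉ W
#4 (3, 3, -3, 2): internal (2.2929, 6.5355); octagon support 6.5355 vs apothem 1.5 → ∉ W
#5 (-3, 1, 0, 0): internal (-3.7071, 0.7071); octagon support 3.7071 vs apothem 1.5 → ∉ W
#6 (-1, 1, -1, -1): internal (-2.4142, 1.0000); octagon support 2.4142 vs apothem 1.5 → ∉ W

none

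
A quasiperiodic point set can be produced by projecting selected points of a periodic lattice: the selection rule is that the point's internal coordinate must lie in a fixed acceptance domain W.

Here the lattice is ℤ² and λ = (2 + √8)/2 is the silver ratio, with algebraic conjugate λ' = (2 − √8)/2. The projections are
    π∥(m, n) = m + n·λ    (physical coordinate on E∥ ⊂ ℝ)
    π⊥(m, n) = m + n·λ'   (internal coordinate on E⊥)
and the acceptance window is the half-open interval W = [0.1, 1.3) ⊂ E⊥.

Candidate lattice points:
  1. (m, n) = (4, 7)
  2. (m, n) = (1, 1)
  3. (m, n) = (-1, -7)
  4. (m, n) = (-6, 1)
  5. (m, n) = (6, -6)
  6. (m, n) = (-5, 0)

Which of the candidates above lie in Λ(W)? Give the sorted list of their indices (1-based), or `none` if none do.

1, 2

λ' = (2−√8)/2 ≈ -0.4142.
#1 (4,7): internal coord 4 + (7)·λ' = +1.1005; +1.1005 ∈ [0.1, 1.3) → IN Λ
#2 (1,1): internal coord 1 + (1)·λ' = +0.5858; +0.5858 ∈ [0.1, 1.3) → IN Λ
#3 (-1,-7): internal coord -1 + (-7)·λ' = +1.8995; +1.8995 ∉ [0.1, 1.3) → out
#4 (-6,1): internal coord -6 + (1)·λ' = -6.4142; -6.4142 ∉ [0.1, 1.3) → out
#5 (6,-6): internal coord 6 + (-6)·λ' = +8.4853; +8.4853 ∉ [0.1, 1.3) → out
#6 (-5,0): internal coord -5 + (0)·λ' = -5.0000; -5.0000 ∉ [0.1, 1.3) → out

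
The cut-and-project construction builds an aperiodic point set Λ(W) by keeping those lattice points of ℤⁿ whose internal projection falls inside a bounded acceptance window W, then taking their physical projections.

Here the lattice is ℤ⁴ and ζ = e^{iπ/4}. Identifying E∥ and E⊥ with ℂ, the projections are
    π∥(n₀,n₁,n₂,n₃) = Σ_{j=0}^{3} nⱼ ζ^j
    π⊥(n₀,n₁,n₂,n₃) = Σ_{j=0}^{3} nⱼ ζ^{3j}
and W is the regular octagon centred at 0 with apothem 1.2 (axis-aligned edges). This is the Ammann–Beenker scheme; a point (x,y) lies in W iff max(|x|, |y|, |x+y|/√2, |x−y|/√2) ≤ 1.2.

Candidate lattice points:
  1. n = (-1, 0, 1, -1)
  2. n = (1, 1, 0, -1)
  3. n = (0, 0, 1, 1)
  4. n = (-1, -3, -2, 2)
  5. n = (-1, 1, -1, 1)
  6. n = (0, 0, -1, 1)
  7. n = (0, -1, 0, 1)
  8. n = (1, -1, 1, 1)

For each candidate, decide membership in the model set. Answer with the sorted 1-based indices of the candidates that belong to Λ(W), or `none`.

2, 3

π⊥(n) = n₀ + n₁ζ³ + n₂ζ⁶ + n₃ζ⁹ where ζ = e^{iπ/4}.
#1 (-1, 0, 1, -1): internal (-1.70711, -1.70711); octagon support 2.41421 vs apothem 1.2 → ∉ W
#2 (1, 1, 0, -1): internal (-0.41421, 0.00000); octagon support 0.41421 vs apothem 1.2 → ∈ W
#3 (0, 0, 1, 1): internal (0.70711, -0.29289); octagon support 0.70711 vs apothem 1.2 → ∈ W
#4 (-1, -3, -2, 2): internal (2.53553, 1.29289); octagon support 2.70711 vs apothem 1.2 → ∉ W
#5 (-1, 1, -1, 1): internal (-1.00000, 2.41421); octagon support 2.41421 vs apothem 1.2 → ∉ W
#6 (0, 0, -1, 1): internal (0.70711, 1.70711); octagon support 1.70711 vs apothem 1.2 → ∉ W
#7 (0, -1, 0, 1): internal (1.41421, 0.00000); octagon support 1.41421 vs apothem 1.2 → ∉ W
#8 (1, -1, 1, 1): internal (2.41421, -1.00000); octagon support 2.41421 vs apothem 1.2 → ∉ W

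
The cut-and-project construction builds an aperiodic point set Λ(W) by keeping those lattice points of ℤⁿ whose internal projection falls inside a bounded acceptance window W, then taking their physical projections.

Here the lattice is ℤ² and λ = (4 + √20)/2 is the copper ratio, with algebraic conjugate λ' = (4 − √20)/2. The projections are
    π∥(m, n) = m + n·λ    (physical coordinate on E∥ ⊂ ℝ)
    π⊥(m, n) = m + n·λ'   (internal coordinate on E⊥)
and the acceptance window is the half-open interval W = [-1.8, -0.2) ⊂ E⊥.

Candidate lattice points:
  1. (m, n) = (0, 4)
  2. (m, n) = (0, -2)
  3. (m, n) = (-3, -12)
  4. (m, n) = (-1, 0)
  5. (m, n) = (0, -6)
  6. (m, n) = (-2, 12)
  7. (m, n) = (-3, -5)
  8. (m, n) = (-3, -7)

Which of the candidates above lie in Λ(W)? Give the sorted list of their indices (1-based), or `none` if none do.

λ' = (4−√20)/2 ≈ -0.236068.
[1] lift (0,4): star map gives -0.944272; window check -1.8 ≤ -0.944272 < -0.2 is true → IN Λ
[2] lift (0,-2): star map gives 0.472136; window check -1.8 ≤ 0.472136 < -0.2 is false → out
[3] lift (-3,-12): star map gives -0.167184; window check -1.8 ≤ -0.167184 < -0.2 is false → out
[4] lift (-1,0): star map gives -1.000000; window check -1.8 ≤ -1.000000 < -0.2 is true → IN Λ
[5] lift (0,-6): star map gives 1.416408; window check -1.8 ≤ 1.416408 < -0.2 is false → out
[6] lift (-2,12): star map gives -4.832816; window check -1.8 ≤ -4.832816 < -0.2 is false → out
[7] lift (-3,-5): star map gives -1.819660; window check -1.8 ≤ -1.819660 < -0.2 is false → out
[8] lift (-3,-7): star map gives -1.347524; window check -1.8 ≤ -1.347524 < -0.2 is true → IN Λ

1, 4, 8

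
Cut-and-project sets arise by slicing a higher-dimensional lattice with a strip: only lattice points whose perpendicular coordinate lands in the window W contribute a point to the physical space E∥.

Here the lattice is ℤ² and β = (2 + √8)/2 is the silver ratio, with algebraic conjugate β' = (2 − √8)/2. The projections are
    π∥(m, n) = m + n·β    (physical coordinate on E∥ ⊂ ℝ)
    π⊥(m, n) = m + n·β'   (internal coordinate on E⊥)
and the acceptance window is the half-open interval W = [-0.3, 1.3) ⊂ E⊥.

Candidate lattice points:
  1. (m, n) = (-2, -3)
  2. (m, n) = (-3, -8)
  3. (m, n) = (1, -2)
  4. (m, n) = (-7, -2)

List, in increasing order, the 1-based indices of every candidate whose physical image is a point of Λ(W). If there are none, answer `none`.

2

β' = (2−√8)/2 ≈ -0.414214.
#1 (-2,-3): internal coord -2 + (-3)·β' = -0.757359; -0.757359 ∉ [-0.3, 1.3) → out
#2 (-3,-8): internal coord -3 + (-8)·β' = +0.313708; +0.313708 ∈ [-0.3, 1.3) → IN Λ
#3 (1,-2): internal coord 1 + (-2)·β' = +1.828427; +1.828427 ∉ [-0.3, 1.3) → out
#4 (-7,-2): internal coord -7 + (-2)·β' = -6.171573; -6.171573 ∉ [-0.3, 1.3) → out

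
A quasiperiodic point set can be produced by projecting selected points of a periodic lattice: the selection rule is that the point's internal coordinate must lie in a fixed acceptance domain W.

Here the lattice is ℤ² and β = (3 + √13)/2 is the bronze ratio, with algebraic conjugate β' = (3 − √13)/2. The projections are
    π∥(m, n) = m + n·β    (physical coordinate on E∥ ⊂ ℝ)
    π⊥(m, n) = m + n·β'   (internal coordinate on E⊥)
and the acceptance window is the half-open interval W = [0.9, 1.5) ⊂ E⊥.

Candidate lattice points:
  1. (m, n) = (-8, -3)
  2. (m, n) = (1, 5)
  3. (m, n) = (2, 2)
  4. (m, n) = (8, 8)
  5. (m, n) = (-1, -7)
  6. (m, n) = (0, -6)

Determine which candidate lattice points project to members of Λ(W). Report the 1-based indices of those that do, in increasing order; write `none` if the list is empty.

Numerically β ≈ 3.302776 and β' = −1/β ≈ -0.302776.
candidate 1: (m,n)=(-8,-3) → π∥ = -8-3·β ≈ -17.908327, π⊥ = -8-3·β' ≈ -7.091673 ∉ [0.9, 1.5) ⇒ out
candidate 2: (m,n)=(1,5) → π∥ = 1+5·β ≈ 17.513878, π⊥ = 1+5·β' ≈ -0.513878 ∉ [0.9, 1.5) ⇒ out
candidate 3: (m,n)=(2,2) → π∥ = 2+2·β ≈ 8.605551, π⊥ = 2+2·β' ≈ 1.394449 ∈ [0.9, 1.5) ⇒ IN Λ
candidate 4: (m,n)=(8,8) → π∥ = 8+8·β ≈ 34.422205, π⊥ = 8+8·β' ≈ 5.577795 ∉ [0.9, 1.5) ⇒ out
candidate 5: (m,n)=(-1,-7) → π∥ = -1-7·β ≈ -24.119429, π⊥ = -1-7·β' ≈ 1.119429 ∈ [0.9, 1.5) ⇒ IN Λ
candidate 6: (m,n)=(0,-6) → π∥ = 0-6·β ≈ -19.816654, π⊥ = 0-6·β' ≈ 1.816654 ∉ [0.9, 1.5) ⇒ out

3, 5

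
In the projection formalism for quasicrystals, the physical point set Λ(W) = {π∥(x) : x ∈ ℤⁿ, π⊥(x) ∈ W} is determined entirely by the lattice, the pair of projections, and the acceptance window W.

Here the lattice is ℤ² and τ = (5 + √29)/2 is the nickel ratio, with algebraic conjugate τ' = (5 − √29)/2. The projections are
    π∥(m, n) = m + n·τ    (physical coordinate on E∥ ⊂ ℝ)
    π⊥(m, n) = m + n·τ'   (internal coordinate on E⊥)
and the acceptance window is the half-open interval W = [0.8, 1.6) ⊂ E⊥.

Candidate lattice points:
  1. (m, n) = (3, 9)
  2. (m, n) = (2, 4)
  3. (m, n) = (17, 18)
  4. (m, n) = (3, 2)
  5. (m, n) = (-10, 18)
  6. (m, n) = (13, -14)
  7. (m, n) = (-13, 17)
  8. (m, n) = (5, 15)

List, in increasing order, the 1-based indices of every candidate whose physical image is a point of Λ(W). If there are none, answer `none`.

Compute τ' = (5−√29)/2 = -0.1926, so π⊥(m,n) = m -0.1926·n.
#1 (3,9): internal coord 3 + (9)·τ' = +1.2668; +1.2668 ∈ [0.8, 1.6) → IN Λ
#2 (2,4): internal coord 2 + (4)·τ' = +1.2297; +1.2297 ∈ [0.8, 1.6) → IN Λ
#3 (17,18): internal coord 17 + (18)·τ' = +13.5335; +13.5335 ∉ [0.8, 1.6) → out
#4 (3,2): internal coord 3 + (2)·τ' = +2.6148; +2.6148 ∉ [0.8, 1.6) → out
#5 (-10,18): internal coord -10 + (18)·τ' = -13.4665; -13.4665 ∉ [0.8, 1.6) → out
#6 (13,-14): internal coord 13 + (-14)·τ' = +15.6962; +15.6962 ∉ [0.8, 1.6) → out
#7 (-13,17): internal coord -13 + (17)·τ' = -16.2739; -16.2739 ∉ [0.8, 1.6) → out
#8 (5,15): internal coord 5 + (15)·τ' = +2.1113; +2.1113 ∉ [0.8, 1.6) → out

1, 2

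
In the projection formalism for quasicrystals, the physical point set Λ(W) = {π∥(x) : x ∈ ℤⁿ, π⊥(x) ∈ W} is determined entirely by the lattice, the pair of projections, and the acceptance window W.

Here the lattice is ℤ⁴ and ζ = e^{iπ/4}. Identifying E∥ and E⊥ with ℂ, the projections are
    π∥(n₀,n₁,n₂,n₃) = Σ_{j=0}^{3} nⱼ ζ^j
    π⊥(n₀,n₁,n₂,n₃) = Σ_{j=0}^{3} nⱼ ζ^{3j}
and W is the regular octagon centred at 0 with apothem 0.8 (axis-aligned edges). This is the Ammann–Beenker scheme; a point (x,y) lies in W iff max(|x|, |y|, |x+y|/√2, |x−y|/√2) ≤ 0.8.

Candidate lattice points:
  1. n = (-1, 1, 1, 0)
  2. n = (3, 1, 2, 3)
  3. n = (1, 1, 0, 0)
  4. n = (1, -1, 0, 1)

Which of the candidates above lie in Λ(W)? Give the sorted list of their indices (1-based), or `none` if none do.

Internal map: ζ^{3j} for j=0..3 gives (1,0), (−√2/2,√2/2), (0,−1), (√2/2,√2/2).
#1 (-1, 1, 1, 0): internal (-1.707107, -0.292893); octagon support 1.707107 vs apothem 0.8 → ∉ W
#2 (3, 1, 2, 3): internal (4.414214, 0.828427); octagon support 4.414214 vs apothem 0.8 → ∉ W
#3 (1, 1, 0, 0): internal (0.292893, 0.707107); octagon support 0.707107 vs apothem 0.8 → ∈ W
#4 (1, -1, 0, 1): internal (2.414214, 0.000000); octagon support 2.414214 vs apothem 0.8 → ∉ W

3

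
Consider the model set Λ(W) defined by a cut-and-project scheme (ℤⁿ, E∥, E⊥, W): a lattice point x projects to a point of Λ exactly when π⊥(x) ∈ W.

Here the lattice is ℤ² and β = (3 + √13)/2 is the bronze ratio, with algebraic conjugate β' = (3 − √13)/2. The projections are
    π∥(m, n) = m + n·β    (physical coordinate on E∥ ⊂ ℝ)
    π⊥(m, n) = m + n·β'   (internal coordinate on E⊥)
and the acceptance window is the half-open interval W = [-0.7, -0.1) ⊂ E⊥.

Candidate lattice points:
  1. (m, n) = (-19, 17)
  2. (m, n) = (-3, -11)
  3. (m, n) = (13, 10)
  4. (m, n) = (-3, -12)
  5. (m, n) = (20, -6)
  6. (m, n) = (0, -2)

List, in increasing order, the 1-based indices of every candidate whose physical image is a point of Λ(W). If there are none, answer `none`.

Numerically β ≈ 3.30278 and β' = −1/β ≈ -0.30278.
candidate 1: (m,n)=(-19,17) → π∥ = -19+17·β ≈ 37.14719, π⊥ = -19+17·β' ≈ -24.14719 ∉ [-0.7, -0.1) ⇒ out
candidate 2: (m,n)=(-3,-11) → π∥ = -3-11·β ≈ -39.33053, π⊥ = -3-11·β' ≈ 0.33053 ∉ [-0.7, -0.1) ⇒ out
candidate 3: (m,n)=(13,10) → π∥ = 13+10·β ≈ 46.02776, π⊥ = 13+10·β' ≈ 9.97224 ∉ [-0.7, -0.1) ⇒ out
candidate 4: (m,n)=(-3,-12) → π∥ = -3-12·β ≈ -42.63331, π⊥ = -3-12·β' ≈ 0.63331 ∉ [-0.7, -0.1) ⇒ out
candidate 5: (m,n)=(20,-6) → π∥ = 20-6·β ≈ 0.18335, π⊥ = 20-6·β' ≈ 21.81665 ∉ [-0.7, -0.1) ⇒ out
candidate 6: (m,n)=(0,-2) → π∥ = 0-2·β ≈ -6.60555, π⊥ = 0-2·β' ≈ 0.60555 ∉ [-0.7, -0.1) ⇒ out

none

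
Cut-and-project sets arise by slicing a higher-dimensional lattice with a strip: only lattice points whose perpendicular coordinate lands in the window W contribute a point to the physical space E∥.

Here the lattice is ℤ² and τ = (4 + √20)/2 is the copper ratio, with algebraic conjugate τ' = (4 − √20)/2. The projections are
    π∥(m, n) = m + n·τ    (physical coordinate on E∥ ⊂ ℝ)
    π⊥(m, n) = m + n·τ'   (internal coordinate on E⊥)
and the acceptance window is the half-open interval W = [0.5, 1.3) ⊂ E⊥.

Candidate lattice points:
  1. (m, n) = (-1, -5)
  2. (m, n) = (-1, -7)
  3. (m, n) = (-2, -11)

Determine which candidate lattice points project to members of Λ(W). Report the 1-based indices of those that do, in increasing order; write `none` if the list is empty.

Compute τ' = (4−√20)/2 = -0.236068, so π⊥(m,n) = m -0.236068·n.
candidate 1: (m,n)=(-1,-5) → π∥ = -1-5·τ ≈ -22.180340, π⊥ = -1-5·τ' ≈ 0.180340 ∉ [0.5, 1.3) ⇒ out
candidate 2: (m,n)=(-1,-7) → π∥ = -1-7·τ ≈ -30.652476, π⊥ = -1-7·τ' ≈ 0.652476 ∈ [0.5, 1.3) ⇒ IN Λ
candidate 3: (m,n)=(-2,-11) → π∥ = -2-11·τ ≈ -48.596748, π⊥ = -2-11·τ' ≈ 0.596748 ∈ [0.5, 1.3) ⇒ IN Λ

2, 3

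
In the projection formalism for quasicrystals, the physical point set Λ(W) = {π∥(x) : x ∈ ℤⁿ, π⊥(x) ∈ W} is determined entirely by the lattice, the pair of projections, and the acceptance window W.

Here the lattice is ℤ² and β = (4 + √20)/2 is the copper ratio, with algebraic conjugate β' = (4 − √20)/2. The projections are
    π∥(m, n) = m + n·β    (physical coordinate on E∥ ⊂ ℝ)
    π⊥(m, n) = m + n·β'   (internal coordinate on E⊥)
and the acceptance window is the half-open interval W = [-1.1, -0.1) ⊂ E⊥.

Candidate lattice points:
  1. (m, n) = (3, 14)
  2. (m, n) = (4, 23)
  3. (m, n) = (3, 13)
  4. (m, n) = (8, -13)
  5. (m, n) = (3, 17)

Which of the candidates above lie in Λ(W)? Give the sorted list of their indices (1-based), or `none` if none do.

Compute β' = (4−√20)/2 = -0.2361, so π⊥(m,n) = m -0.2361·n.
#1 (3,14): internal coord 3 + (14)·β' = -0.3050; -0.3050 ∈ [-1.1, -0.1) → IN Λ
#2 (4,23): internal coord 4 + (23)·β' = -1.4296; -1.4296 ∉ [-1.1, -0.1) → out
#3 (3,13): internal coord 3 + (13)·β' = -0.0689; -0.0689 ∉ [-1.1, -0.1) → out
#4 (8,-13): internal coord 8 + (-13)·β' = +11.0689; +11.0689 ∉ [-1.1, -0.1) → out
#5 (3,17): internal coord 3 + (17)·β' = -1.0132; -1.0132 ∈ [-1.1, -0.1) → IN Λ

1, 5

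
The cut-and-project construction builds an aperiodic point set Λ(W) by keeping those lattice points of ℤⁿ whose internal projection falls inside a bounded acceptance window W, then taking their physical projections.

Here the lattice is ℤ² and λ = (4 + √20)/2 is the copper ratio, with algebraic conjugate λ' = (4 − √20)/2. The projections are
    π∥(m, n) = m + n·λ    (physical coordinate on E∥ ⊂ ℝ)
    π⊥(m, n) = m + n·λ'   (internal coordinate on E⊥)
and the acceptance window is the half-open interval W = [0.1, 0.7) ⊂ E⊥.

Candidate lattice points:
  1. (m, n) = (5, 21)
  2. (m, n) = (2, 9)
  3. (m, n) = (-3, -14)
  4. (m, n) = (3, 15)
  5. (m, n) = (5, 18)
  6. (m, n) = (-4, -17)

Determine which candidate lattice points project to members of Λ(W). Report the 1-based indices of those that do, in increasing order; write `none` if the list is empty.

3

λ' = (4−√20)/2 ≈ -0.2361.
#1 (5,21): internal coord 5 + (21)·λ' = +0.0426; +0.0426 ∉ [0.1, 0.7) → out
#2 (2,9): internal coord 2 + (9)·λ' = -0.1246; -0.1246 ∉ [0.1, 0.7) → out
#3 (-3,-14): internal coord -3 + (-14)·λ' = +0.3050; +0.3050 ∈ [0.1, 0.7) → IN Λ
#4 (3,15): internal coord 3 + (15)·λ' = -0.5410; -0.5410 ∉ [0.1, 0.7) → out
#5 (5,18): internal coord 5 + (18)·λ' = +0.7508; +0.7508 ∉ [0.1, 0.7) → out
#6 (-4,-17): internal coord -4 + (-17)·λ' = +0.0132; +0.0132 ∉ [0.1, 0.7) → out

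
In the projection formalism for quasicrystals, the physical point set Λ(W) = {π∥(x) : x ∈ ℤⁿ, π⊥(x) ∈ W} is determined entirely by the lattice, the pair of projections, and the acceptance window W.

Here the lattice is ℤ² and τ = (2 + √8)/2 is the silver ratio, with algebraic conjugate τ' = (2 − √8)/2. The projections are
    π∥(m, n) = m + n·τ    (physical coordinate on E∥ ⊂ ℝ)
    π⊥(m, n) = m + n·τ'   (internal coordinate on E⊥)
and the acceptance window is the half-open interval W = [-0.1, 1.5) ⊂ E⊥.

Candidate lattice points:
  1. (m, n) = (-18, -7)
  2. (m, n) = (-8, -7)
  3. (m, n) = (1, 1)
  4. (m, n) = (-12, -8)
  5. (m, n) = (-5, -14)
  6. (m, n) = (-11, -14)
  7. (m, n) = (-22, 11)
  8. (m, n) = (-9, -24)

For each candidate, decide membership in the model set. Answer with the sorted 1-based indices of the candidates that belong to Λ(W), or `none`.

3, 5, 8

Numerically τ ≈ 2.4142 and τ' = −1/τ ≈ -0.4142.
#1 (-18,-7): internal coord -18 + (-7)·τ' = -15.1005; -15.1005 ∉ [-0.1, 1.5) → out
#2 (-8,-7): internal coord -8 + (-7)·τ' = -5.1005; -5.1005 ∉ [-0.1, 1.5) → out
#3 (1,1): internal coord 1 + (1)·τ' = +0.5858; +0.5858 ∈ [-0.1, 1.5) → IN Λ
#4 (-12,-8): internal coord -12 + (-8)·τ' = -8.6863; -8.6863 ∉ [-0.1, 1.5) → out
#5 (-5,-14): internal coord -5 + (-14)·τ' = +0.7990; +0.7990 ∈ [-0.1, 1.5) → IN Λ
#6 (-11,-14): internal coord -11 + (-14)·τ' = -5.2010; -5.2010 ∉ [-0.1, 1.5) → out
#7 (-22,11): internal coord -22 + (11)·τ' = -26.5563; -26.5563 ∉ [-0.1, 1.5) → out
#8 (-9,-24): internal coord -9 + (-24)·τ' = +0.9411; +0.9411 ∈ [-0.1, 1.5) → IN Λ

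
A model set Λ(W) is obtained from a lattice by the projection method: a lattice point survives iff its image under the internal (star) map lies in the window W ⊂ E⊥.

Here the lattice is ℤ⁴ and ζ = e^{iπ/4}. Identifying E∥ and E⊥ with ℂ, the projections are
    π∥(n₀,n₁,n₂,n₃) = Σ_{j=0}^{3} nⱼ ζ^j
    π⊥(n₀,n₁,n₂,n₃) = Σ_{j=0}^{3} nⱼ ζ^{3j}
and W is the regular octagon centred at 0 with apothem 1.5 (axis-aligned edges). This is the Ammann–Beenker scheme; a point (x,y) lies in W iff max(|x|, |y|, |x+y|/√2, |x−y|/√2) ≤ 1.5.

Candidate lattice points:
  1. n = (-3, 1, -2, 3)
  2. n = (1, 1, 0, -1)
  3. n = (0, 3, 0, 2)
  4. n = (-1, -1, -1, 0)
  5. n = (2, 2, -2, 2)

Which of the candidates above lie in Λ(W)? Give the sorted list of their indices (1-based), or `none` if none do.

2, 4

With ζ = e^{iπ/4} the internal vectors are ζ^0,ζ^3,ζ^6,ζ^9.
#1 (-3, 1, -2, 3): internal (-1.585786, 4.828427); octagon support 4.828427 vs apothem 1.5 → ∉ W
#2 (1, 1, 0, -1): internal (-0.414214, 0.000000); octagon support 0.414214 vs apothem 1.5 → ∈ W
#3 (0, 3, 0, 2): internal (-0.707107, 3.535534); octagon support 3.535534 vs apothem 1.5 → ∉ W
#4 (-1, -1, -1, 0): internal (-0.292893, 0.292893); octagon support 0.414214 vs apothem 1.5 → ∈ W
#5 (2, 2, -2, 2): internal (2.000000, 4.828427); octagon support 4.828427 vs apothem 1.5 → ∉ W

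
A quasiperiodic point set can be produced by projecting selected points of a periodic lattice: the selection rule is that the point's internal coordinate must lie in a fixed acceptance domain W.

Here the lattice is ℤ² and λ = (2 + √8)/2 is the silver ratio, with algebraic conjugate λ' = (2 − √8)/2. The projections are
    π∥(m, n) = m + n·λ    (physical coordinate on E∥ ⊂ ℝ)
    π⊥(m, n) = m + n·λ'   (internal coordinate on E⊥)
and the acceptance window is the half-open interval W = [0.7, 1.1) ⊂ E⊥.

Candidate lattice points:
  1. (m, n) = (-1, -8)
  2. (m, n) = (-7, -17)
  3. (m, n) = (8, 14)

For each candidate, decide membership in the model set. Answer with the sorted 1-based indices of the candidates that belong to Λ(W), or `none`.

Compute λ' = (2−√8)/2 = -0.414214, so π⊥(m,n) = m -0.414214·n.
candidate 1: (m,n)=(-1,-8) → π∥ = -1-8·λ ≈ -20.313708, π⊥ = -1-8·λ' ≈ 2.313708 ∉ [0.7, 1.1) ⇒ out
candidate 2: (m,n)=(-7,-17) → π∥ = -7-17·λ ≈ -48.041631, π⊥ = -7-17·λ' ≈ 0.041631 ∉ [0.7, 1.1) ⇒ out
candidate 3: (m,n)=(8,14) → π∥ = 8+14·λ ≈ 41.798990, π⊥ = 8+14·λ' ≈ 2.201010 ∉ [0.7, 1.1) ⇒ out

none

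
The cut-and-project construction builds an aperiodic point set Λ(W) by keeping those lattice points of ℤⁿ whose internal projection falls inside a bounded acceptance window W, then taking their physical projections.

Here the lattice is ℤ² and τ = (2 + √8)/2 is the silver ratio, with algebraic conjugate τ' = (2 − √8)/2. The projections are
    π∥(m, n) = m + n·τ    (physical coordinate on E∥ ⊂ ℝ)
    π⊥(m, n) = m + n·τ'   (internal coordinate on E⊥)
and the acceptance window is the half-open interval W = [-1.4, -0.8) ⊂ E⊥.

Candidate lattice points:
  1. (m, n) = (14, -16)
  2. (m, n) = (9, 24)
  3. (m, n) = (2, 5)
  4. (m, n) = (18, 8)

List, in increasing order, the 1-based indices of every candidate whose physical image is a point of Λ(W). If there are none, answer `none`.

2

Numerically τ ≈ 2.41421 and τ' = −1/τ ≈ -0.41421.
#1 (14,-16): internal coord 14 + (-16)·τ' = +20.62742; +20.62742 ∉ [-1.4, -0.8) → out
#2 (9,24): internal coord 9 + (24)·τ' = -0.94113; -0.94113 ∈ [-1.4, -0.8) → IN Λ
#3 (2,5): internal coord 2 + (5)·τ' = -0.07107; -0.07107 ∉ [-1.4, -0.8) → out
#4 (18,8): internal coord 18 + (8)·τ' = +14.68629; +14.68629 ∉ [-1.4, -0.8) → out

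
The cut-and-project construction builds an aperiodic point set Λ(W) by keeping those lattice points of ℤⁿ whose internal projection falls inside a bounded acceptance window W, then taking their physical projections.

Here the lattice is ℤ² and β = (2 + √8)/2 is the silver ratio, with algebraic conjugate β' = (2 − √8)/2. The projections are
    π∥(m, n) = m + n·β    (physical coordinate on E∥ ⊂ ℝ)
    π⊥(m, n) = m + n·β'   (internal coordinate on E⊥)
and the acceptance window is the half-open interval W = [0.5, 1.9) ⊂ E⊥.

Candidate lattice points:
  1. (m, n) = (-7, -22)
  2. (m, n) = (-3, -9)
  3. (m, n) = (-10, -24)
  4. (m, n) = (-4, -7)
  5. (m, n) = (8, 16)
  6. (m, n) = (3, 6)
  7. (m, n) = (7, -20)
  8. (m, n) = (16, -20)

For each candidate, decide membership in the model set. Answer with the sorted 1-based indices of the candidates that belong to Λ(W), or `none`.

β' = (2−√8)/2 ≈ -0.4142.
[1] lift (-7,-22): star map gives 2.1127; window check 0.5 ≤ 2.1127 < 1.9 is false → out
[2] lift (-3,-9): star map gives 0.7279; window check 0.5 ≤ 0.7279 < 1.9 is true → IN Λ
[3] lift (-10,-24): star map gives -0.0589; window check 0.5 ≤ -0.0589 < 1.9 is false → out
[4] lift (-4,-7): star map gives -1.1005; window check 0.5 ≤ -1.1005 < 1.9 is false → out
[5] lift (8,16): star map gives 1.3726; window check 0.5 ≤ 1.3726 < 1.9 is true → IN Λ
[6] lift (3,6): star map gives 0.5147; window check 0.5 ≤ 0.5147 < 1.9 is true → IN Λ
[7] lift (7,-20): star map gives 15.2843; window check 0.5 ≤ 15.2843 < 1.9 is false → out
[8] lift (16,-20): star map gives 24.2843; window check 0.5 ≤ 24.2843 < 1.9 is false → out

2, 5, 6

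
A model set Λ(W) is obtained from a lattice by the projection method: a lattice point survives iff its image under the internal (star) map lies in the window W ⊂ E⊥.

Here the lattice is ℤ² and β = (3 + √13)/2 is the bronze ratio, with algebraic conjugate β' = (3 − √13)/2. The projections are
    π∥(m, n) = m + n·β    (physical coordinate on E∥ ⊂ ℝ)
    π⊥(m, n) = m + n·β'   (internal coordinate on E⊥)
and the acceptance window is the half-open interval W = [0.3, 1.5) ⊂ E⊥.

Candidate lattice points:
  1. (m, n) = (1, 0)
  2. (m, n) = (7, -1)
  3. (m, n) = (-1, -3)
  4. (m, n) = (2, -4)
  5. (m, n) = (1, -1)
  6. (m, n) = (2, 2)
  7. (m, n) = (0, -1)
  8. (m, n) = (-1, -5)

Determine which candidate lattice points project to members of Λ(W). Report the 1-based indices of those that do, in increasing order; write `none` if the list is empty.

Numerically β ≈ 3.3028 and β' = −1/β ≈ -0.3028.
[1] lift (1,0): star map gives 1.0000; window check 0.3 ≤ 1.0000 < 1.5 is true → IN Λ
[2] lift (7,-1): star map gives 7.3028; window check 0.3 ≤ 7.3028 < 1.5 is false → out
[3] lift (-1,-3): star map gives -0.0917; window check 0.3 ≤ -0.0917 < 1.5 is false → out
[4] lift (2,-4): star map gives 3.2111; window check 0.3 ≤ 3.2111 < 1.5 is false → out
[5] lift (1,-1): star map gives 1.3028; window check 0.3 ≤ 1.3028 < 1.5 is true → IN Λ
[6] lift (2,2): star map gives 1.3944; window check 0.3 ≤ 1.3944 < 1.5 is true → IN Λ
[7] lift (0,-1): star map gives 0.3028; window check 0.3 ≤ 0.3028 < 1.5 is true → IN Λ
[8] lift (-1,-5): star map gives 0.5139; window check 0.3 ≤ 0.5139 < 1.5 is true → IN Λ

1, 5, 6, 7, 8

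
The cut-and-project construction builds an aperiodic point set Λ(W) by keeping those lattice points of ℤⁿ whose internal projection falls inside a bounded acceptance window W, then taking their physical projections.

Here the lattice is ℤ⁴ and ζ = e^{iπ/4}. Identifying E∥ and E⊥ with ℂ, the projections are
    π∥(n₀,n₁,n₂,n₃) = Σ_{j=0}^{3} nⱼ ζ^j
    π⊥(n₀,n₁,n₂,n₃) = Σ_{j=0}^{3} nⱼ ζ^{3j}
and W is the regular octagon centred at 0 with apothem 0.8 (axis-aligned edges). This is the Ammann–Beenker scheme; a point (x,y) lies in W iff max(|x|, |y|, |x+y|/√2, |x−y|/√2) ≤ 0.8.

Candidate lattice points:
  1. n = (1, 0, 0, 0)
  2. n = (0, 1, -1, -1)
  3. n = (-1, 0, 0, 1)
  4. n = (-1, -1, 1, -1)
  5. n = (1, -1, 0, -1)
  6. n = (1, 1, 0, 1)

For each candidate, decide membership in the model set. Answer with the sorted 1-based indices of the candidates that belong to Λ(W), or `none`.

π⊥(n) = n₀ + n₁ζ³ + n₂ζ⁶ + n₃ζ⁹ where ζ = e^{iπ/4}.
candidate 1: n = (1, 0, 0, 0) → π⊥ ≈ (+1.000000, +0.000000); max(|x|,|y|,|x±y|/√2) = 1.000000 > 0.8 ⇒ ∉ W
candidate 2: n = (0, 1, -1, -1) → π⊥ ≈ (-1.414214, +1.000000); max(|x|,|y|,|x±y|/√2) = 1.707107 > 0.8 ⇒ ∉ W
candidate 3: n = (-1, 0, 0, 1) → π⊥ ≈ (-0.292893, +0.707107); max(|x|,|y|,|x±y|/√2) = 0.707107 ≤ 0.8 ⇒ ∈ W
candidate 4: n = (-1, -1, 1, -1) → π⊥ ≈ (-1.000000, -2.414214); max(|x|,|y|,|x±y|/√2) = 2.414214 > 0.8 ⇒ ∉ W
candidate 5: n = (1, -1, 0, -1) → π⊥ ≈ (+1.000000, -1.414214); max(|x|,|y|,|x±y|/√2) = 1.707107 > 0.8 ⇒ ∉ W
candidate 6: n = (1, 1, 0, 1) → π⊥ ≈ (+1.000000, +1.414214); max(|x|,|y|,|x±y|/√2) = 1.707107 > 0.8 ⇒ ∉ W

3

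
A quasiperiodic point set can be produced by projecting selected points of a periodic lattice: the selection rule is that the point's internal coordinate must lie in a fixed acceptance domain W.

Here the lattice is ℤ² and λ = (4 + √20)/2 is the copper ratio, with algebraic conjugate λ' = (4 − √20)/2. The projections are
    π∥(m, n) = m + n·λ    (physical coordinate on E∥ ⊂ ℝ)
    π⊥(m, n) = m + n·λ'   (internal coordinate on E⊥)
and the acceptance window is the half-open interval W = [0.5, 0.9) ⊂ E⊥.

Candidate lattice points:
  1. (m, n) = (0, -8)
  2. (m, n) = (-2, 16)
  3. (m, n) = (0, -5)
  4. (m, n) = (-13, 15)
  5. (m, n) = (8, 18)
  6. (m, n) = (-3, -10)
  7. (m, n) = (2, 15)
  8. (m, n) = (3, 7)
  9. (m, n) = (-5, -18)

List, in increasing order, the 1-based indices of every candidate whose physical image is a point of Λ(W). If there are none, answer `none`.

none

λ' = (4−√20)/2 ≈ -0.2361.
#1 (0,-8): internal coord 0 + (-8)·λ' = +1.8885; +1.8885 ∉ [0.5, 0.9) → out
#2 (-2,16): internal coord -2 + (16)·λ' = -5.7771; -5.7771 ∉ [0.5, 0.9) → out
#3 (0,-5): internal coord 0 + (-5)·λ' = +1.1803; +1.1803 ∉ [0.5, 0.9) → out
#4 (-13,15): internal coord -13 + (15)·λ' = -16.5410; -16.5410 ∉ [0.5, 0.9) → out
#5 (8,18): internal coord 8 + (18)·λ' = +3.7508; +3.7508 ∉ [0.5, 0.9) → out
#6 (-3,-10): internal coord -3 + (-10)·λ' = -0.6393; -0.6393 ∉ [0.5, 0.9) → out
#7 (2,15): internal coord 2 + (15)·λ' = -1.5410; -1.5410 ∉ [0.5, 0.9) → out
#8 (3,7): internal coord 3 + (7)·λ' = +1.3475; +1.3475 ∉ [0.5, 0.9) → out
#9 (-5,-18): internal coord -5 + (-18)·λ' = -0.7508; -0.7508 ∉ [0.5, 0.9) → out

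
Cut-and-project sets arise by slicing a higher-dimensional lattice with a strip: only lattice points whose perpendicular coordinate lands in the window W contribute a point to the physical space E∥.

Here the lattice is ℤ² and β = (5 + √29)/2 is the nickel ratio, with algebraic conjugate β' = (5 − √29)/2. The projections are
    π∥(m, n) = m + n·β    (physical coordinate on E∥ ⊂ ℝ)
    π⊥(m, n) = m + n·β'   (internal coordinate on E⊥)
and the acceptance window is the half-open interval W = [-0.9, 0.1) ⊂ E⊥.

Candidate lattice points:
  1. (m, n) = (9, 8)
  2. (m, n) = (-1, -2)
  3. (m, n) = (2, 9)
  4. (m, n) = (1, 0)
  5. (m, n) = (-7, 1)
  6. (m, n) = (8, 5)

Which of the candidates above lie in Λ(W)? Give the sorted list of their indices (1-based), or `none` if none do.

β' = (5−√29)/2 ≈ -0.192582.
candidate 1: (m,n)=(9,8) → π∥ = 9+8·β ≈ 50.540659, π⊥ = 9+8·β' ≈ 7.459341 ∉ [-0.9, 0.1) ⇒ out
candidate 2: (m,n)=(-1,-2) → π∥ = -1-2·β ≈ -11.385165, π⊥ = -1-2·β' ≈ -0.614835 ∈ [-0.9, 0.1) ⇒ IN Λ
candidate 3: (m,n)=(2,9) → π∥ = 2+9·β ≈ 48.733242, π⊥ = 2+9·β' ≈ 0.266758 ∉ [-0.9, 0.1) ⇒ out
candidate 4: (m,n)=(1,0) → π∥ = 1+0·β ≈ 1.000000, π⊥ = 1+0·β' ≈ 1.000000 ∉ [-0.9, 0.1) ⇒ out
candidate 5: (m,n)=(-7,1) → π∥ = -7+1·β ≈ -1.807418, π⊥ = -7+1·β' ≈ -7.192582 ∉ [-0.9, 0.1) ⇒ out
candidate 6: (m,n)=(8,5) → π∥ = 8+5·β ≈ 33.962912, π⊥ = 8+5·β' ≈ 7.037088 ∉ [-0.9, 0.1) ⇒ out

2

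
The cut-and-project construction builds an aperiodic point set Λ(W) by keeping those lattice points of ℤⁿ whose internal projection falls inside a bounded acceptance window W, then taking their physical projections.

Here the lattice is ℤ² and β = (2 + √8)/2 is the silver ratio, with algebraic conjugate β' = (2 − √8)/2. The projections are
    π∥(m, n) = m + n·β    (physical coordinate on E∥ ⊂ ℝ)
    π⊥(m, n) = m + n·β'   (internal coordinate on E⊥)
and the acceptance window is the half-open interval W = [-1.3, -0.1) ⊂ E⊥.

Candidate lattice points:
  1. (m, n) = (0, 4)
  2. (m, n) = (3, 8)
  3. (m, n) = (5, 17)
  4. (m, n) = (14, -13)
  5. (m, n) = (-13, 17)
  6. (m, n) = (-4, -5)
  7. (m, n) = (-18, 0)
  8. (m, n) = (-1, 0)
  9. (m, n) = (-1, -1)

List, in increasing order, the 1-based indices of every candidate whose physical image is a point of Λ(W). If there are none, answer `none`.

Compute β' = (2−√8)/2 = -0.414214, so π⊥(m,n) = m -0.414214·n.
candidate 1: (m,n)=(0,4) → π∥ = 0+4·β ≈ 9.656854, π⊥ = 0+4·β' ≈ -1.656854 ∉ [-1.3, -0.1) ⇒ out
candidate 2: (m,n)=(3,8) → π∥ = 3+8·β ≈ 22.313708, π⊥ = 3+8·β' ≈ -0.313708 ∈ [-1.3, -0.1) ⇒ IN Λ
candidate 3: (m,n)=(5,17) → π∥ = 5+17·β ≈ 46.041631, π⊥ = 5+17·β' ≈ -2.041631 ∉ [-1.3, -0.1) ⇒ out
candidate 4: (m,n)=(14,-13) → π∥ = 14-13·β ≈ -17.384776, π⊥ = 14-13·β' ≈ 19.384776 ∉ [-1.3, -0.1) ⇒ out
candidate 5: (m,n)=(-13,17) → π∥ = -13+17·β ≈ 28.041631, π⊥ = -13+17·β' ≈ -20.041631 ∉ [-1.3, -0.1) ⇒ out
candidate 6: (m,n)=(-4,-5) → π∥ = -4-5·β ≈ -16.071068, π⊥ = -4-5·β' ≈ -1.928932 ∉ [-1.3, -0.1) ⇒ out
candidate 7: (m,n)=(-18,0) → π∥ = -18+0·β ≈ -18.000000, π⊥ = -18+0·β' ≈ -18.000000 ∉ [-1.3, -0.1) ⇒ out
candidate 8: (m,n)=(-1,0) → π∥ = -1+0·β ≈ -1.000000, π⊥ = -1+0·β' ≈ -1.000000 ∈ [-1.3, -0.1) ⇒ IN Λ
candidate 9: (m,n)=(-1,-1) → π∥ = -1-1·β ≈ -3.414214, π⊥ = -1-1·β' ≈ -0.585786 ∈ [-1.3, -0.1) ⇒ IN Λ

2, 8, 9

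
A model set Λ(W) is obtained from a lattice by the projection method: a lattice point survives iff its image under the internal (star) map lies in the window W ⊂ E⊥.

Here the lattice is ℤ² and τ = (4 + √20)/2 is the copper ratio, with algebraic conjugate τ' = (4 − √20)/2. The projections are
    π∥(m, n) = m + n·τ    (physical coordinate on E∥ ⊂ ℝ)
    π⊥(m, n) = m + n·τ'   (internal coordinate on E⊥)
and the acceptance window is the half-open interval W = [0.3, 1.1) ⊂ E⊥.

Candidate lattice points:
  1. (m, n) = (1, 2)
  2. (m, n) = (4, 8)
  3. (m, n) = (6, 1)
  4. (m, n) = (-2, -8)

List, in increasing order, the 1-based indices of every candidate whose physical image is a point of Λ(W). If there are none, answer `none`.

τ' = (4−√20)/2 ≈ -0.2361.
#1 (1,2): internal coord 1 + (2)·τ' = +0.5279; +0.5279 ∈ [0.3, 1.1) → IN Λ
#2 (4,8): internal coord 4 + (8)·τ' = +2.1115; +2.1115 ∉ [0.3, 1.1) → out
#3 (6,1): internal coord 6 + (1)·τ' = +5.7639; +5.7639 ∉ [0.3, 1.1) → out
#4 (-2,-8): internal coord -2 + (-8)·τ' = -0.1115; -0.1115 ∉ [0.3, 1.1) → out

1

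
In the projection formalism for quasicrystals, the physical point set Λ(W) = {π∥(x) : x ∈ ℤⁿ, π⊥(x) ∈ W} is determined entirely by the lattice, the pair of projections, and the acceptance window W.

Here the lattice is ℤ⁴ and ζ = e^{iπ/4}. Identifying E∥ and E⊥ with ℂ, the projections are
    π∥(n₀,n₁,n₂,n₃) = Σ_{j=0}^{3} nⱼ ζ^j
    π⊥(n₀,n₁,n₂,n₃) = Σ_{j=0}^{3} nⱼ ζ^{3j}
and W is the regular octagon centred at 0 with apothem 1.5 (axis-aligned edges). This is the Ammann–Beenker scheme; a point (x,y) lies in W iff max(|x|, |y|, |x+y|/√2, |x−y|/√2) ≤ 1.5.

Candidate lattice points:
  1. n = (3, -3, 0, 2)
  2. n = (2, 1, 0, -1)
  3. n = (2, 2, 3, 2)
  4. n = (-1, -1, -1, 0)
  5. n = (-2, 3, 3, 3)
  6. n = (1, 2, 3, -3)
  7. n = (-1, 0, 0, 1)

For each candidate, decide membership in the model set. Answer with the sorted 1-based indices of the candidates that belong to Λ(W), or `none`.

2, 4, 7

With ζ = e^{iπ/4} the internal vectors are ζ^0,ζ^3,ζ^6,ζ^9.
#1 (3, -3, 0, 2): internal (6.5355, -0.7071); octagon support 6.5355 vs apothem 1.5 → ∉ W
#2 (2, 1, 0, -1): internal (0.5858, 0.0000); octagon support 0.5858 vs apothem 1.5 → ∈ W
#3 (2, 2, 3, 2): internal (2.0000, -0.1716); octagon support 2.0000 vs apothem 1.5 → ∉ W
#4 (-1, -1, -1, 0): internal (-0.2929, 0.2929); octagon support 0.4142 vs apothem 1.5 → ∈ W
#5 (-2, 3, 3, 3): internal (-2.0000, 1.2426); octagon support 2.2929 vs apothem 1.5 → ∉ W
#6 (1, 2, 3, -3): internal (-2.5355, -3.7071); octagon support 4.4142 vs apothem 1.5 → ∉ W
#7 (-1, 0, 0, 1): internal (-0.2929, 0.7071); octagon support 0.7071 vs apothem 1.5 → ∈ W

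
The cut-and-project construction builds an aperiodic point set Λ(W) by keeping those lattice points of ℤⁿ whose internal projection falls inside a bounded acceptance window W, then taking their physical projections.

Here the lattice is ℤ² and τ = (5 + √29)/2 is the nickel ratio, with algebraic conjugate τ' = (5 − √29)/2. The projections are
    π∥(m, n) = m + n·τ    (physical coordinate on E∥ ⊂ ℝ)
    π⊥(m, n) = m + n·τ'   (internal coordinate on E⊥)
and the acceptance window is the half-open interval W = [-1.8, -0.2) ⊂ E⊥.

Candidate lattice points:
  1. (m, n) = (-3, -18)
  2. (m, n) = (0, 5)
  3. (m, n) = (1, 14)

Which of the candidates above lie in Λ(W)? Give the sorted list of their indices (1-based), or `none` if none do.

Numerically τ ≈ 5.1926 and τ' = −1/τ ≈ -0.1926.
#1 (-3,-18): internal coord -3 + (-18)·τ' = +0.4665; +0.4665 ∉ [-1.8, -0.2) → out
#2 (0,5): internal coord 0 + (5)·τ' = -0.9629; -0.9629 ∈ [-1.8, -0.2) → IN Λ
#3 (1,14): internal coord 1 + (14)·τ' = -1.6962; -1.6962 ∈ [-1.8, -0.2) → IN Λ

2, 3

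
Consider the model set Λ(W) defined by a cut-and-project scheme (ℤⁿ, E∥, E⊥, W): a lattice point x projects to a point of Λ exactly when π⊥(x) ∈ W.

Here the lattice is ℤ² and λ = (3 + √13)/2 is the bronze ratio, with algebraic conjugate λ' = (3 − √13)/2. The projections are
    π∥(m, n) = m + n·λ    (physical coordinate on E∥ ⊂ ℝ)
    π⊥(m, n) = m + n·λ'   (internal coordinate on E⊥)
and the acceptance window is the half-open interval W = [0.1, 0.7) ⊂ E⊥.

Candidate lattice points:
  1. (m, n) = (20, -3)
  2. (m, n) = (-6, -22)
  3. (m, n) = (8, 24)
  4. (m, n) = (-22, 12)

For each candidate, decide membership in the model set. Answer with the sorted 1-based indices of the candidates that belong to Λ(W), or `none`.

Compute λ' = (3−√13)/2 = -0.30278, so π⊥(m,n) = m -0.30278·n.
candidate 1: (m,n)=(20,-3) → π∥ = 20-3·λ ≈ 10.09167, π⊥ = 20-3·λ' ≈ 20.90833 ∉ [0.1, 0.7) ⇒ out
candidate 2: (m,n)=(-6,-22) → π∥ = -6-22·λ ≈ -78.66106, π⊥ = -6-22·λ' ≈ 0.66106 ∈ [0.1, 0.7) ⇒ IN Λ
candidate 3: (m,n)=(8,24) → π∥ = 8+24·λ ≈ 87.26662, π⊥ = 8+24·λ' ≈ 0.73338 ∉ [0.1, 0.7) ⇒ out
candidate 4: (m,n)=(-22,12) → π∥ = -22+12·λ ≈ 17.63331, π⊥ = -22+12·λ' ≈ -25.63331 ∉ [0.1, 0.7) ⇒ out

2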